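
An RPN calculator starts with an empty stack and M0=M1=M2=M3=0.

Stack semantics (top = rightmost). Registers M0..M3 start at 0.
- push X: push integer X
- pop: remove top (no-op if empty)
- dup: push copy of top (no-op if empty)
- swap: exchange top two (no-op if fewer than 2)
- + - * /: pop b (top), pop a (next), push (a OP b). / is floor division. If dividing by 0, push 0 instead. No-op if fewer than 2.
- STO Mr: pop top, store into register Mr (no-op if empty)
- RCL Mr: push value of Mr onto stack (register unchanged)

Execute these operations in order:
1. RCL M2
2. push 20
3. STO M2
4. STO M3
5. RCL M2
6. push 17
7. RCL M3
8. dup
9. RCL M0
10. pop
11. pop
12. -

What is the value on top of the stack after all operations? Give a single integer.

After op 1 (RCL M2): stack=[0] mem=[0,0,0,0]
After op 2 (push 20): stack=[0,20] mem=[0,0,0,0]
After op 3 (STO M2): stack=[0] mem=[0,0,20,0]
After op 4 (STO M3): stack=[empty] mem=[0,0,20,0]
After op 5 (RCL M2): stack=[20] mem=[0,0,20,0]
After op 6 (push 17): stack=[20,17] mem=[0,0,20,0]
After op 7 (RCL M3): stack=[20,17,0] mem=[0,0,20,0]
After op 8 (dup): stack=[20,17,0,0] mem=[0,0,20,0]
After op 9 (RCL M0): stack=[20,17,0,0,0] mem=[0,0,20,0]
After op 10 (pop): stack=[20,17,0,0] mem=[0,0,20,0]
After op 11 (pop): stack=[20,17,0] mem=[0,0,20,0]
After op 12 (-): stack=[20,17] mem=[0,0,20,0]

Answer: 17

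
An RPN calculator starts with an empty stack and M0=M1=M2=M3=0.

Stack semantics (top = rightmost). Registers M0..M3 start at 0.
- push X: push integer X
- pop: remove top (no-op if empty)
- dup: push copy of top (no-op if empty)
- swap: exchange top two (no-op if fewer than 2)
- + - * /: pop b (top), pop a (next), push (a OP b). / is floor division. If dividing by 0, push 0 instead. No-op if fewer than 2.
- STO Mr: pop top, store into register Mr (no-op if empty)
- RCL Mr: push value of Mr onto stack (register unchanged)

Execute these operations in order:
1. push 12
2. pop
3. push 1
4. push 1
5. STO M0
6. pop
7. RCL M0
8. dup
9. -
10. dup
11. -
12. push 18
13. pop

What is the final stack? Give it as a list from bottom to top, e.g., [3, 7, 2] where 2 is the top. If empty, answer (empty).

After op 1 (push 12): stack=[12] mem=[0,0,0,0]
After op 2 (pop): stack=[empty] mem=[0,0,0,0]
After op 3 (push 1): stack=[1] mem=[0,0,0,0]
After op 4 (push 1): stack=[1,1] mem=[0,0,0,0]
After op 5 (STO M0): stack=[1] mem=[1,0,0,0]
After op 6 (pop): stack=[empty] mem=[1,0,0,0]
After op 7 (RCL M0): stack=[1] mem=[1,0,0,0]
After op 8 (dup): stack=[1,1] mem=[1,0,0,0]
After op 9 (-): stack=[0] mem=[1,0,0,0]
After op 10 (dup): stack=[0,0] mem=[1,0,0,0]
After op 11 (-): stack=[0] mem=[1,0,0,0]
After op 12 (push 18): stack=[0,18] mem=[1,0,0,0]
After op 13 (pop): stack=[0] mem=[1,0,0,0]

Answer: [0]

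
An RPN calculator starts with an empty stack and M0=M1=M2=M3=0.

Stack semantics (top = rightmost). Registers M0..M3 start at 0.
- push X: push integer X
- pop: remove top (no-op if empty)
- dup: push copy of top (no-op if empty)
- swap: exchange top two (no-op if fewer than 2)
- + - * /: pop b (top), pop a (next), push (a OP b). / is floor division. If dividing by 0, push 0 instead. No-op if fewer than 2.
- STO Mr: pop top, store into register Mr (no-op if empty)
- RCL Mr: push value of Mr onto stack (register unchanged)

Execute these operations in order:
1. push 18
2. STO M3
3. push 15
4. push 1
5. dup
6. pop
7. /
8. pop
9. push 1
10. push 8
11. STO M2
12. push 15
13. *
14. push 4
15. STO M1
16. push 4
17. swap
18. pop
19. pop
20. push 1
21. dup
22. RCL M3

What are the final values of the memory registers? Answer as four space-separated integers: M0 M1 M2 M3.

Answer: 0 4 8 18

Derivation:
After op 1 (push 18): stack=[18] mem=[0,0,0,0]
After op 2 (STO M3): stack=[empty] mem=[0,0,0,18]
After op 3 (push 15): stack=[15] mem=[0,0,0,18]
After op 4 (push 1): stack=[15,1] mem=[0,0,0,18]
After op 5 (dup): stack=[15,1,1] mem=[0,0,0,18]
After op 6 (pop): stack=[15,1] mem=[0,0,0,18]
After op 7 (/): stack=[15] mem=[0,0,0,18]
After op 8 (pop): stack=[empty] mem=[0,0,0,18]
After op 9 (push 1): stack=[1] mem=[0,0,0,18]
After op 10 (push 8): stack=[1,8] mem=[0,0,0,18]
After op 11 (STO M2): stack=[1] mem=[0,0,8,18]
After op 12 (push 15): stack=[1,15] mem=[0,0,8,18]
After op 13 (*): stack=[15] mem=[0,0,8,18]
After op 14 (push 4): stack=[15,4] mem=[0,0,8,18]
After op 15 (STO M1): stack=[15] mem=[0,4,8,18]
After op 16 (push 4): stack=[15,4] mem=[0,4,8,18]
After op 17 (swap): stack=[4,15] mem=[0,4,8,18]
After op 18 (pop): stack=[4] mem=[0,4,8,18]
After op 19 (pop): stack=[empty] mem=[0,4,8,18]
After op 20 (push 1): stack=[1] mem=[0,4,8,18]
After op 21 (dup): stack=[1,1] mem=[0,4,8,18]
After op 22 (RCL M3): stack=[1,1,18] mem=[0,4,8,18]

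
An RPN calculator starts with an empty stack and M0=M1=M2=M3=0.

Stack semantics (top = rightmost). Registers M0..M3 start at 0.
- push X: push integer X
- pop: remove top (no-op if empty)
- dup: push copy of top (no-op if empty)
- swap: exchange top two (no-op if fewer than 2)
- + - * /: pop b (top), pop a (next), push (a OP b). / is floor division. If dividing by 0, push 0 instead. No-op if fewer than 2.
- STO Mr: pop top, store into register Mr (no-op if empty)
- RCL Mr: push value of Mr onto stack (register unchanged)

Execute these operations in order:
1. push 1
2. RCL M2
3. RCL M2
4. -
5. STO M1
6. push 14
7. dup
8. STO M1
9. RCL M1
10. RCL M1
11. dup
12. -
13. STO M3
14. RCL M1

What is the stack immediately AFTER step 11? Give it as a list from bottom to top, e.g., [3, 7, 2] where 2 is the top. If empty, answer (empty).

After op 1 (push 1): stack=[1] mem=[0,0,0,0]
After op 2 (RCL M2): stack=[1,0] mem=[0,0,0,0]
After op 3 (RCL M2): stack=[1,0,0] mem=[0,0,0,0]
After op 4 (-): stack=[1,0] mem=[0,0,0,0]
After op 5 (STO M1): stack=[1] mem=[0,0,0,0]
After op 6 (push 14): stack=[1,14] mem=[0,0,0,0]
After op 7 (dup): stack=[1,14,14] mem=[0,0,0,0]
After op 8 (STO M1): stack=[1,14] mem=[0,14,0,0]
After op 9 (RCL M1): stack=[1,14,14] mem=[0,14,0,0]
After op 10 (RCL M1): stack=[1,14,14,14] mem=[0,14,0,0]
After op 11 (dup): stack=[1,14,14,14,14] mem=[0,14,0,0]

[1, 14, 14, 14, 14]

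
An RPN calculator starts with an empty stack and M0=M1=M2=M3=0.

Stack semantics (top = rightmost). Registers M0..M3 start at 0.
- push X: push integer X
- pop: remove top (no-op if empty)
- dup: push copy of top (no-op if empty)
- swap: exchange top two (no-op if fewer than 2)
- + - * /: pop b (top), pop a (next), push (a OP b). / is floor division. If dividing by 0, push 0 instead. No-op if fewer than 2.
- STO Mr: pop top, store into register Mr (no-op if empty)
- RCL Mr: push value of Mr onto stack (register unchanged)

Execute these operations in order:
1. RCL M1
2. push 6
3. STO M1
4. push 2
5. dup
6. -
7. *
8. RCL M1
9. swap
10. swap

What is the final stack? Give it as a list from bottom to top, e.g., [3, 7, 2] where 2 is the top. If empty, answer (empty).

After op 1 (RCL M1): stack=[0] mem=[0,0,0,0]
After op 2 (push 6): stack=[0,6] mem=[0,0,0,0]
After op 3 (STO M1): stack=[0] mem=[0,6,0,0]
After op 4 (push 2): stack=[0,2] mem=[0,6,0,0]
After op 5 (dup): stack=[0,2,2] mem=[0,6,0,0]
After op 6 (-): stack=[0,0] mem=[0,6,0,0]
After op 7 (*): stack=[0] mem=[0,6,0,0]
After op 8 (RCL M1): stack=[0,6] mem=[0,6,0,0]
After op 9 (swap): stack=[6,0] mem=[0,6,0,0]
After op 10 (swap): stack=[0,6] mem=[0,6,0,0]

Answer: [0, 6]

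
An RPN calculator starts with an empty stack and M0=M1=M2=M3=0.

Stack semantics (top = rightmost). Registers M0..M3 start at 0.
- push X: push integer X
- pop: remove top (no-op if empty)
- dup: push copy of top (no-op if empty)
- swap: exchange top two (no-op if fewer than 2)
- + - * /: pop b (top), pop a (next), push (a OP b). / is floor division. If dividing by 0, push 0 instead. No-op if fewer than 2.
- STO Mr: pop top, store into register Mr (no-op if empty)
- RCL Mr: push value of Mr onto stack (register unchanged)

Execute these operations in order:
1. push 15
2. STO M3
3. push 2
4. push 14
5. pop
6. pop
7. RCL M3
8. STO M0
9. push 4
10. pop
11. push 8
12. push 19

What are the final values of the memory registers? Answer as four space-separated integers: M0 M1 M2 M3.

After op 1 (push 15): stack=[15] mem=[0,0,0,0]
After op 2 (STO M3): stack=[empty] mem=[0,0,0,15]
After op 3 (push 2): stack=[2] mem=[0,0,0,15]
After op 4 (push 14): stack=[2,14] mem=[0,0,0,15]
After op 5 (pop): stack=[2] mem=[0,0,0,15]
After op 6 (pop): stack=[empty] mem=[0,0,0,15]
After op 7 (RCL M3): stack=[15] mem=[0,0,0,15]
After op 8 (STO M0): stack=[empty] mem=[15,0,0,15]
After op 9 (push 4): stack=[4] mem=[15,0,0,15]
After op 10 (pop): stack=[empty] mem=[15,0,0,15]
After op 11 (push 8): stack=[8] mem=[15,0,0,15]
After op 12 (push 19): stack=[8,19] mem=[15,0,0,15]

Answer: 15 0 0 15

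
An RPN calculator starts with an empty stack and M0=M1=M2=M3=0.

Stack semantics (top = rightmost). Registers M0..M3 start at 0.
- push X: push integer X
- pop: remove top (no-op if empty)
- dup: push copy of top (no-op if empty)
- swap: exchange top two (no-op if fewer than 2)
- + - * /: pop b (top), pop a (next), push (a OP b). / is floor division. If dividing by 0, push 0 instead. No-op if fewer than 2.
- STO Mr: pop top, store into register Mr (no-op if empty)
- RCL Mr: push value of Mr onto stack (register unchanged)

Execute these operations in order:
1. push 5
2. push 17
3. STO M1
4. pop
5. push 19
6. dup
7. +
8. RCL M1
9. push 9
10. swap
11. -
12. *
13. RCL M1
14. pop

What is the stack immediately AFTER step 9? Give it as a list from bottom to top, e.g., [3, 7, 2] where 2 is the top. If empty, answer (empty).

After op 1 (push 5): stack=[5] mem=[0,0,0,0]
After op 2 (push 17): stack=[5,17] mem=[0,0,0,0]
After op 3 (STO M1): stack=[5] mem=[0,17,0,0]
After op 4 (pop): stack=[empty] mem=[0,17,0,0]
After op 5 (push 19): stack=[19] mem=[0,17,0,0]
After op 6 (dup): stack=[19,19] mem=[0,17,0,0]
After op 7 (+): stack=[38] mem=[0,17,0,0]
After op 8 (RCL M1): stack=[38,17] mem=[0,17,0,0]
After op 9 (push 9): stack=[38,17,9] mem=[0,17,0,0]

[38, 17, 9]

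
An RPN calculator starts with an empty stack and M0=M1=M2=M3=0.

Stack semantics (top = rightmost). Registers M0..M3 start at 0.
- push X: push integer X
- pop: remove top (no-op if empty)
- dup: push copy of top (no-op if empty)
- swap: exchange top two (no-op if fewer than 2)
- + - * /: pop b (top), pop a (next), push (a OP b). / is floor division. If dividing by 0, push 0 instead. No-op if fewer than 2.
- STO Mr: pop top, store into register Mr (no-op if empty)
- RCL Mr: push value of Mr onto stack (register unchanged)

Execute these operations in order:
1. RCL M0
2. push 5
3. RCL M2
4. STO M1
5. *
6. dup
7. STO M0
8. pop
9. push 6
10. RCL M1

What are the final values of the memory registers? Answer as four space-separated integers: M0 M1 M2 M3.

Answer: 0 0 0 0

Derivation:
After op 1 (RCL M0): stack=[0] mem=[0,0,0,0]
After op 2 (push 5): stack=[0,5] mem=[0,0,0,0]
After op 3 (RCL M2): stack=[0,5,0] mem=[0,0,0,0]
After op 4 (STO M1): stack=[0,5] mem=[0,0,0,0]
After op 5 (*): stack=[0] mem=[0,0,0,0]
After op 6 (dup): stack=[0,0] mem=[0,0,0,0]
After op 7 (STO M0): stack=[0] mem=[0,0,0,0]
After op 8 (pop): stack=[empty] mem=[0,0,0,0]
After op 9 (push 6): stack=[6] mem=[0,0,0,0]
After op 10 (RCL M1): stack=[6,0] mem=[0,0,0,0]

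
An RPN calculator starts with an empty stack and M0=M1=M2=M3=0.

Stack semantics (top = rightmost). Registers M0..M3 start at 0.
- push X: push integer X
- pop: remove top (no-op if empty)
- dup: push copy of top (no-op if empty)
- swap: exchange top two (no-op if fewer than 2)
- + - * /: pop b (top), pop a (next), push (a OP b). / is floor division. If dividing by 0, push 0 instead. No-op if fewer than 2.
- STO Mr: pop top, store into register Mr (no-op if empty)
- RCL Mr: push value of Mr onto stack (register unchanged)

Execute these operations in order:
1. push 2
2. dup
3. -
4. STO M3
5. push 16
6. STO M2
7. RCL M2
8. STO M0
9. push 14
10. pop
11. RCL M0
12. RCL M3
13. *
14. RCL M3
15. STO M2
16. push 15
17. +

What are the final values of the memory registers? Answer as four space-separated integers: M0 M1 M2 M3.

Answer: 16 0 0 0

Derivation:
After op 1 (push 2): stack=[2] mem=[0,0,0,0]
After op 2 (dup): stack=[2,2] mem=[0,0,0,0]
After op 3 (-): stack=[0] mem=[0,0,0,0]
After op 4 (STO M3): stack=[empty] mem=[0,0,0,0]
After op 5 (push 16): stack=[16] mem=[0,0,0,0]
After op 6 (STO M2): stack=[empty] mem=[0,0,16,0]
After op 7 (RCL M2): stack=[16] mem=[0,0,16,0]
After op 8 (STO M0): stack=[empty] mem=[16,0,16,0]
After op 9 (push 14): stack=[14] mem=[16,0,16,0]
After op 10 (pop): stack=[empty] mem=[16,0,16,0]
After op 11 (RCL M0): stack=[16] mem=[16,0,16,0]
After op 12 (RCL M3): stack=[16,0] mem=[16,0,16,0]
After op 13 (*): stack=[0] mem=[16,0,16,0]
After op 14 (RCL M3): stack=[0,0] mem=[16,0,16,0]
After op 15 (STO M2): stack=[0] mem=[16,0,0,0]
After op 16 (push 15): stack=[0,15] mem=[16,0,0,0]
After op 17 (+): stack=[15] mem=[16,0,0,0]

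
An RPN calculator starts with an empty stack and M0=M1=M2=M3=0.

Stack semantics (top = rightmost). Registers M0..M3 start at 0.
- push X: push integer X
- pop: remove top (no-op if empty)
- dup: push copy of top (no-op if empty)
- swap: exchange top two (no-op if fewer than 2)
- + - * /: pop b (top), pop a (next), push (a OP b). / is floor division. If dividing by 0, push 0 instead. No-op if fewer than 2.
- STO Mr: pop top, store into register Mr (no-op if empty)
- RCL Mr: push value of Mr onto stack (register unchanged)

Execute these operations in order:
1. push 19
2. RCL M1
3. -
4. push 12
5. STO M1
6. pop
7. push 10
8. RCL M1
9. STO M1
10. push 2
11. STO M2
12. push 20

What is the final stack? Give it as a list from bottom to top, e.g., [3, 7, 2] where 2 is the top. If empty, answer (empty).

After op 1 (push 19): stack=[19] mem=[0,0,0,0]
After op 2 (RCL M1): stack=[19,0] mem=[0,0,0,0]
After op 3 (-): stack=[19] mem=[0,0,0,0]
After op 4 (push 12): stack=[19,12] mem=[0,0,0,0]
After op 5 (STO M1): stack=[19] mem=[0,12,0,0]
After op 6 (pop): stack=[empty] mem=[0,12,0,0]
After op 7 (push 10): stack=[10] mem=[0,12,0,0]
After op 8 (RCL M1): stack=[10,12] mem=[0,12,0,0]
After op 9 (STO M1): stack=[10] mem=[0,12,0,0]
After op 10 (push 2): stack=[10,2] mem=[0,12,0,0]
After op 11 (STO M2): stack=[10] mem=[0,12,2,0]
After op 12 (push 20): stack=[10,20] mem=[0,12,2,0]

Answer: [10, 20]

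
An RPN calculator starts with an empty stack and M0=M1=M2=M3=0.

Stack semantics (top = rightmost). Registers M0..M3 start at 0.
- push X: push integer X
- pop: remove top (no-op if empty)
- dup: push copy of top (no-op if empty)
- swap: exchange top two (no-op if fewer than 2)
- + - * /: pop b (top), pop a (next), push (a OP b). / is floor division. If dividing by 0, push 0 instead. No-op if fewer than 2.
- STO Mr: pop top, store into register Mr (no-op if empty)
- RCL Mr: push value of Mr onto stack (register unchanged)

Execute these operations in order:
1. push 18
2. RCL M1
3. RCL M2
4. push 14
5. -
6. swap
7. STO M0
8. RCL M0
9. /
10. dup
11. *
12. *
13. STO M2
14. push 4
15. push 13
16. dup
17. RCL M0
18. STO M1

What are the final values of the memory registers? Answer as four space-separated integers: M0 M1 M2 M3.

After op 1 (push 18): stack=[18] mem=[0,0,0,0]
After op 2 (RCL M1): stack=[18,0] mem=[0,0,0,0]
After op 3 (RCL M2): stack=[18,0,0] mem=[0,0,0,0]
After op 4 (push 14): stack=[18,0,0,14] mem=[0,0,0,0]
After op 5 (-): stack=[18,0,-14] mem=[0,0,0,0]
After op 6 (swap): stack=[18,-14,0] mem=[0,0,0,0]
After op 7 (STO M0): stack=[18,-14] mem=[0,0,0,0]
After op 8 (RCL M0): stack=[18,-14,0] mem=[0,0,0,0]
After op 9 (/): stack=[18,0] mem=[0,0,0,0]
After op 10 (dup): stack=[18,0,0] mem=[0,0,0,0]
After op 11 (*): stack=[18,0] mem=[0,0,0,0]
After op 12 (*): stack=[0] mem=[0,0,0,0]
After op 13 (STO M2): stack=[empty] mem=[0,0,0,0]
After op 14 (push 4): stack=[4] mem=[0,0,0,0]
After op 15 (push 13): stack=[4,13] mem=[0,0,0,0]
After op 16 (dup): stack=[4,13,13] mem=[0,0,0,0]
After op 17 (RCL M0): stack=[4,13,13,0] mem=[0,0,0,0]
After op 18 (STO M1): stack=[4,13,13] mem=[0,0,0,0]

Answer: 0 0 0 0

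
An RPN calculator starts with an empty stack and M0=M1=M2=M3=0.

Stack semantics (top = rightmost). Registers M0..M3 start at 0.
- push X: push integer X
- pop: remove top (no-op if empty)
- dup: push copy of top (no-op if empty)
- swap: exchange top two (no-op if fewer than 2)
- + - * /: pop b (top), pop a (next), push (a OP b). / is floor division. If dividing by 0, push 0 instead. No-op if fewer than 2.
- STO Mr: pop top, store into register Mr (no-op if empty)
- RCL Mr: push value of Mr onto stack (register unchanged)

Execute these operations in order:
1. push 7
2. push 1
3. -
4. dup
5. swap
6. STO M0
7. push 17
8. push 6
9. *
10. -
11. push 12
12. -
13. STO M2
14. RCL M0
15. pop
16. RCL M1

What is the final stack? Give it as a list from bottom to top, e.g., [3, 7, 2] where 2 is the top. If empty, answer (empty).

Answer: [0]

Derivation:
After op 1 (push 7): stack=[7] mem=[0,0,0,0]
After op 2 (push 1): stack=[7,1] mem=[0,0,0,0]
After op 3 (-): stack=[6] mem=[0,0,0,0]
After op 4 (dup): stack=[6,6] mem=[0,0,0,0]
After op 5 (swap): stack=[6,6] mem=[0,0,0,0]
After op 6 (STO M0): stack=[6] mem=[6,0,0,0]
After op 7 (push 17): stack=[6,17] mem=[6,0,0,0]
After op 8 (push 6): stack=[6,17,6] mem=[6,0,0,0]
After op 9 (*): stack=[6,102] mem=[6,0,0,0]
After op 10 (-): stack=[-96] mem=[6,0,0,0]
After op 11 (push 12): stack=[-96,12] mem=[6,0,0,0]
After op 12 (-): stack=[-108] mem=[6,0,0,0]
After op 13 (STO M2): stack=[empty] mem=[6,0,-108,0]
After op 14 (RCL M0): stack=[6] mem=[6,0,-108,0]
After op 15 (pop): stack=[empty] mem=[6,0,-108,0]
After op 16 (RCL M1): stack=[0] mem=[6,0,-108,0]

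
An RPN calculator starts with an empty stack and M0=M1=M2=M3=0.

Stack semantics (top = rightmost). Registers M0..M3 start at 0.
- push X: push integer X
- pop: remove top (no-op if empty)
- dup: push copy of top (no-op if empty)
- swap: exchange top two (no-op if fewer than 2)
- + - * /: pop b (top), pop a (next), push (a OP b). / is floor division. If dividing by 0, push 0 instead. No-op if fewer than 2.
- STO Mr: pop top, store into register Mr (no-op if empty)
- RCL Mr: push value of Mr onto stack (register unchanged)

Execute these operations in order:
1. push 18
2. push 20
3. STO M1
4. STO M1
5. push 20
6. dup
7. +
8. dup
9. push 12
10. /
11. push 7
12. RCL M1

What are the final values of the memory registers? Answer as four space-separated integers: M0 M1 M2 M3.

After op 1 (push 18): stack=[18] mem=[0,0,0,0]
After op 2 (push 20): stack=[18,20] mem=[0,0,0,0]
After op 3 (STO M1): stack=[18] mem=[0,20,0,0]
After op 4 (STO M1): stack=[empty] mem=[0,18,0,0]
After op 5 (push 20): stack=[20] mem=[0,18,0,0]
After op 6 (dup): stack=[20,20] mem=[0,18,0,0]
After op 7 (+): stack=[40] mem=[0,18,0,0]
After op 8 (dup): stack=[40,40] mem=[0,18,0,0]
After op 9 (push 12): stack=[40,40,12] mem=[0,18,0,0]
After op 10 (/): stack=[40,3] mem=[0,18,0,0]
After op 11 (push 7): stack=[40,3,7] mem=[0,18,0,0]
After op 12 (RCL M1): stack=[40,3,7,18] mem=[0,18,0,0]

Answer: 0 18 0 0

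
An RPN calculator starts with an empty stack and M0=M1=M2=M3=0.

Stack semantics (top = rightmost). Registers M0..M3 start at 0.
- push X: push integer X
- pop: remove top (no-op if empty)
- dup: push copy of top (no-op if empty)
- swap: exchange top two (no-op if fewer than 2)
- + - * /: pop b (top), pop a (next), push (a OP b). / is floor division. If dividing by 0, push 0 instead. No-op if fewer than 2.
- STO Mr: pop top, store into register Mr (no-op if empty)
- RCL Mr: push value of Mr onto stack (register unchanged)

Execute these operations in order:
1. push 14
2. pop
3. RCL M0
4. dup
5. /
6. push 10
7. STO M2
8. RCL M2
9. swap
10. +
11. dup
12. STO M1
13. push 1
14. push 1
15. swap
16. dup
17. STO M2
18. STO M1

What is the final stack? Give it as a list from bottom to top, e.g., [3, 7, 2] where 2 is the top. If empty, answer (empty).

Answer: [10, 1]

Derivation:
After op 1 (push 14): stack=[14] mem=[0,0,0,0]
After op 2 (pop): stack=[empty] mem=[0,0,0,0]
After op 3 (RCL M0): stack=[0] mem=[0,0,0,0]
After op 4 (dup): stack=[0,0] mem=[0,0,0,0]
After op 5 (/): stack=[0] mem=[0,0,0,0]
After op 6 (push 10): stack=[0,10] mem=[0,0,0,0]
After op 7 (STO M2): stack=[0] mem=[0,0,10,0]
After op 8 (RCL M2): stack=[0,10] mem=[0,0,10,0]
After op 9 (swap): stack=[10,0] mem=[0,0,10,0]
After op 10 (+): stack=[10] mem=[0,0,10,0]
After op 11 (dup): stack=[10,10] mem=[0,0,10,0]
After op 12 (STO M1): stack=[10] mem=[0,10,10,0]
After op 13 (push 1): stack=[10,1] mem=[0,10,10,0]
After op 14 (push 1): stack=[10,1,1] mem=[0,10,10,0]
After op 15 (swap): stack=[10,1,1] mem=[0,10,10,0]
After op 16 (dup): stack=[10,1,1,1] mem=[0,10,10,0]
After op 17 (STO M2): stack=[10,1,1] mem=[0,10,1,0]
After op 18 (STO M1): stack=[10,1] mem=[0,1,1,0]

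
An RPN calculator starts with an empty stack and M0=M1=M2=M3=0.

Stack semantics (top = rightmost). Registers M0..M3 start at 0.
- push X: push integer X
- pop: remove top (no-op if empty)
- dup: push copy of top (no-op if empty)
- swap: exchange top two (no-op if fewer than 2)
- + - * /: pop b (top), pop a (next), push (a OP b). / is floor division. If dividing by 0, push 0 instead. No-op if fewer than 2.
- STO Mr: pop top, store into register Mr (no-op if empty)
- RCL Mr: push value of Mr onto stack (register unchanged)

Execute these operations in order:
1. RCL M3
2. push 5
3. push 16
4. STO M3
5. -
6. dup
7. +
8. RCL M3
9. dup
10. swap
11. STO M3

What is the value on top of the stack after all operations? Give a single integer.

Answer: 16

Derivation:
After op 1 (RCL M3): stack=[0] mem=[0,0,0,0]
After op 2 (push 5): stack=[0,5] mem=[0,0,0,0]
After op 3 (push 16): stack=[0,5,16] mem=[0,0,0,0]
After op 4 (STO M3): stack=[0,5] mem=[0,0,0,16]
After op 5 (-): stack=[-5] mem=[0,0,0,16]
After op 6 (dup): stack=[-5,-5] mem=[0,0,0,16]
After op 7 (+): stack=[-10] mem=[0,0,0,16]
After op 8 (RCL M3): stack=[-10,16] mem=[0,0,0,16]
After op 9 (dup): stack=[-10,16,16] mem=[0,0,0,16]
After op 10 (swap): stack=[-10,16,16] mem=[0,0,0,16]
After op 11 (STO M3): stack=[-10,16] mem=[0,0,0,16]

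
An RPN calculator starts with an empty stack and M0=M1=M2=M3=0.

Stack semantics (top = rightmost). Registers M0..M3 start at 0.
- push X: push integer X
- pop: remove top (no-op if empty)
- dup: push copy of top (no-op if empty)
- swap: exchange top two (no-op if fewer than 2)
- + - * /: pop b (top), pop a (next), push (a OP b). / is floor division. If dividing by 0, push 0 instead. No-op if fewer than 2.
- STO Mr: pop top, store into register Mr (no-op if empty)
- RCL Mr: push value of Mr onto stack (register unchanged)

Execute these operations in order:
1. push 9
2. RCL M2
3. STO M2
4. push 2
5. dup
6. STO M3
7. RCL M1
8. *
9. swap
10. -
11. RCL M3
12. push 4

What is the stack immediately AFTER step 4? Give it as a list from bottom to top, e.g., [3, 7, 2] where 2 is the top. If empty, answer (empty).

After op 1 (push 9): stack=[9] mem=[0,0,0,0]
After op 2 (RCL M2): stack=[9,0] mem=[0,0,0,0]
After op 3 (STO M2): stack=[9] mem=[0,0,0,0]
After op 4 (push 2): stack=[9,2] mem=[0,0,0,0]

[9, 2]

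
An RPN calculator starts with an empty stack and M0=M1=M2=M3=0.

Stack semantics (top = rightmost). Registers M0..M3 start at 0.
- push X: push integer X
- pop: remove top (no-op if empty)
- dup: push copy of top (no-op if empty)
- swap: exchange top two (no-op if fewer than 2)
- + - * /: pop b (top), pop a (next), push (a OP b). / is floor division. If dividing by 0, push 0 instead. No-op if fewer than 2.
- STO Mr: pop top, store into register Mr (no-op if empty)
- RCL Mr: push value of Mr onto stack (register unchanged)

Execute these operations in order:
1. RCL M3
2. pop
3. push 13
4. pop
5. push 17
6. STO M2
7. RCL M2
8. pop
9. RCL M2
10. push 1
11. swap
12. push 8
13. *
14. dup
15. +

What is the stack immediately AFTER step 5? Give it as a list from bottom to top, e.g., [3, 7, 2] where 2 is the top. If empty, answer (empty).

After op 1 (RCL M3): stack=[0] mem=[0,0,0,0]
After op 2 (pop): stack=[empty] mem=[0,0,0,0]
After op 3 (push 13): stack=[13] mem=[0,0,0,0]
After op 4 (pop): stack=[empty] mem=[0,0,0,0]
After op 5 (push 17): stack=[17] mem=[0,0,0,0]

[17]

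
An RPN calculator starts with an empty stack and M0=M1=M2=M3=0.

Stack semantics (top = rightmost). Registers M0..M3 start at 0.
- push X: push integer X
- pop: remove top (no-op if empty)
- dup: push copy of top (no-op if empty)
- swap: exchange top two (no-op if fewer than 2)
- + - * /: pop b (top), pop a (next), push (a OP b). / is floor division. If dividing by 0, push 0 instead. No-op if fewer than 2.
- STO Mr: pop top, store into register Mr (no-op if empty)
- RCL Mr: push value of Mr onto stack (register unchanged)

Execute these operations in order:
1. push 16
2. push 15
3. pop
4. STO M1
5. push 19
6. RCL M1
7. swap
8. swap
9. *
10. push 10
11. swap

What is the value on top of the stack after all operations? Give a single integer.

Answer: 304

Derivation:
After op 1 (push 16): stack=[16] mem=[0,0,0,0]
After op 2 (push 15): stack=[16,15] mem=[0,0,0,0]
After op 3 (pop): stack=[16] mem=[0,0,0,0]
After op 4 (STO M1): stack=[empty] mem=[0,16,0,0]
After op 5 (push 19): stack=[19] mem=[0,16,0,0]
After op 6 (RCL M1): stack=[19,16] mem=[0,16,0,0]
After op 7 (swap): stack=[16,19] mem=[0,16,0,0]
After op 8 (swap): stack=[19,16] mem=[0,16,0,0]
After op 9 (*): stack=[304] mem=[0,16,0,0]
After op 10 (push 10): stack=[304,10] mem=[0,16,0,0]
After op 11 (swap): stack=[10,304] mem=[0,16,0,0]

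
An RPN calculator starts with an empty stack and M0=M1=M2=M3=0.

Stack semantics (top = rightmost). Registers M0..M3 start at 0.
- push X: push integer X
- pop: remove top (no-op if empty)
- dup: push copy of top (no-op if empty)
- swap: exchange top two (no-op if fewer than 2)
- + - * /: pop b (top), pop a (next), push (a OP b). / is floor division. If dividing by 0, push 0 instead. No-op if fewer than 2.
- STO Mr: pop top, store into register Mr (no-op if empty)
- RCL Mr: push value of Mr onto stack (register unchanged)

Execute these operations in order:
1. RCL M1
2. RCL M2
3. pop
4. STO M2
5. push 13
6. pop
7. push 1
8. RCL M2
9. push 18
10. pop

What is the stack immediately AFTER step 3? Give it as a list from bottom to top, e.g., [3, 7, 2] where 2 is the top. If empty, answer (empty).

After op 1 (RCL M1): stack=[0] mem=[0,0,0,0]
After op 2 (RCL M2): stack=[0,0] mem=[0,0,0,0]
After op 3 (pop): stack=[0] mem=[0,0,0,0]

[0]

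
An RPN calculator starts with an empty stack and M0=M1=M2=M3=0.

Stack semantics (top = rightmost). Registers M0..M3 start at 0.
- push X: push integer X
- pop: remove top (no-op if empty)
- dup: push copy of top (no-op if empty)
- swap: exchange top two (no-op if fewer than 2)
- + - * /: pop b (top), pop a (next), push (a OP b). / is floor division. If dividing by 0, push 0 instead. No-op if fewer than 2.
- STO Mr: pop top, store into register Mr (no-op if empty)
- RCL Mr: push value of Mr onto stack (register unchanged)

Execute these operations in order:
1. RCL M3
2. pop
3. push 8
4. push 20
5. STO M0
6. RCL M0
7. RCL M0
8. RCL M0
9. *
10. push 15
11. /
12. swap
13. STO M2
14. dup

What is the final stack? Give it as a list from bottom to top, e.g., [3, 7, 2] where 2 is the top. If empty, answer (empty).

After op 1 (RCL M3): stack=[0] mem=[0,0,0,0]
After op 2 (pop): stack=[empty] mem=[0,0,0,0]
After op 3 (push 8): stack=[8] mem=[0,0,0,0]
After op 4 (push 20): stack=[8,20] mem=[0,0,0,0]
After op 5 (STO M0): stack=[8] mem=[20,0,0,0]
After op 6 (RCL M0): stack=[8,20] mem=[20,0,0,0]
After op 7 (RCL M0): stack=[8,20,20] mem=[20,0,0,0]
After op 8 (RCL M0): stack=[8,20,20,20] mem=[20,0,0,0]
After op 9 (*): stack=[8,20,400] mem=[20,0,0,0]
After op 10 (push 15): stack=[8,20,400,15] mem=[20,0,0,0]
After op 11 (/): stack=[8,20,26] mem=[20,0,0,0]
After op 12 (swap): stack=[8,26,20] mem=[20,0,0,0]
After op 13 (STO M2): stack=[8,26] mem=[20,0,20,0]
After op 14 (dup): stack=[8,26,26] mem=[20,0,20,0]

Answer: [8, 26, 26]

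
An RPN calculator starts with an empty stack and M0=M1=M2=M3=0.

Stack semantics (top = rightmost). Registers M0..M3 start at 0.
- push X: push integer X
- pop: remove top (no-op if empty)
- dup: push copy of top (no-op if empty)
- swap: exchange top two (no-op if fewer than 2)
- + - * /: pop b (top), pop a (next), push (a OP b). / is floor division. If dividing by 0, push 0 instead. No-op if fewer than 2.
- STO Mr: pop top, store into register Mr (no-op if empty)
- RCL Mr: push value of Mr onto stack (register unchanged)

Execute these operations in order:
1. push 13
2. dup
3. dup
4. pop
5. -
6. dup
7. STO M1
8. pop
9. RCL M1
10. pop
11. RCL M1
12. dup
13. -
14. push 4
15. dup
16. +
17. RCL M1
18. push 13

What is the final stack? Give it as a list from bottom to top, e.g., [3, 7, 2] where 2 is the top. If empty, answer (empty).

Answer: [0, 8, 0, 13]

Derivation:
After op 1 (push 13): stack=[13] mem=[0,0,0,0]
After op 2 (dup): stack=[13,13] mem=[0,0,0,0]
After op 3 (dup): stack=[13,13,13] mem=[0,0,0,0]
After op 4 (pop): stack=[13,13] mem=[0,0,0,0]
After op 5 (-): stack=[0] mem=[0,0,0,0]
After op 6 (dup): stack=[0,0] mem=[0,0,0,0]
After op 7 (STO M1): stack=[0] mem=[0,0,0,0]
After op 8 (pop): stack=[empty] mem=[0,0,0,0]
After op 9 (RCL M1): stack=[0] mem=[0,0,0,0]
After op 10 (pop): stack=[empty] mem=[0,0,0,0]
After op 11 (RCL M1): stack=[0] mem=[0,0,0,0]
After op 12 (dup): stack=[0,0] mem=[0,0,0,0]
After op 13 (-): stack=[0] mem=[0,0,0,0]
After op 14 (push 4): stack=[0,4] mem=[0,0,0,0]
After op 15 (dup): stack=[0,4,4] mem=[0,0,0,0]
After op 16 (+): stack=[0,8] mem=[0,0,0,0]
After op 17 (RCL M1): stack=[0,8,0] mem=[0,0,0,0]
After op 18 (push 13): stack=[0,8,0,13] mem=[0,0,0,0]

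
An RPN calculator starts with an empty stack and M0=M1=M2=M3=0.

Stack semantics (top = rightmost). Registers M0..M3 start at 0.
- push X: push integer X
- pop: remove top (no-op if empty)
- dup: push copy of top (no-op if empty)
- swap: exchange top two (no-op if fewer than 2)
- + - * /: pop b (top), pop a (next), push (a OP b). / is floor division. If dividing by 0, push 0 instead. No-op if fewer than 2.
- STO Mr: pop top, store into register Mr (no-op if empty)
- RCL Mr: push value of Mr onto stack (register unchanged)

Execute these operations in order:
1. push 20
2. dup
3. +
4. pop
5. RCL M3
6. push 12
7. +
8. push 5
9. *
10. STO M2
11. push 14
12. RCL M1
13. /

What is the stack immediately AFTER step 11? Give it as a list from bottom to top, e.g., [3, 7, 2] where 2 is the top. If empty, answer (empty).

After op 1 (push 20): stack=[20] mem=[0,0,0,0]
After op 2 (dup): stack=[20,20] mem=[0,0,0,0]
After op 3 (+): stack=[40] mem=[0,0,0,0]
After op 4 (pop): stack=[empty] mem=[0,0,0,0]
After op 5 (RCL M3): stack=[0] mem=[0,0,0,0]
After op 6 (push 12): stack=[0,12] mem=[0,0,0,0]
After op 7 (+): stack=[12] mem=[0,0,0,0]
After op 8 (push 5): stack=[12,5] mem=[0,0,0,0]
After op 9 (*): stack=[60] mem=[0,0,0,0]
After op 10 (STO M2): stack=[empty] mem=[0,0,60,0]
After op 11 (push 14): stack=[14] mem=[0,0,60,0]

[14]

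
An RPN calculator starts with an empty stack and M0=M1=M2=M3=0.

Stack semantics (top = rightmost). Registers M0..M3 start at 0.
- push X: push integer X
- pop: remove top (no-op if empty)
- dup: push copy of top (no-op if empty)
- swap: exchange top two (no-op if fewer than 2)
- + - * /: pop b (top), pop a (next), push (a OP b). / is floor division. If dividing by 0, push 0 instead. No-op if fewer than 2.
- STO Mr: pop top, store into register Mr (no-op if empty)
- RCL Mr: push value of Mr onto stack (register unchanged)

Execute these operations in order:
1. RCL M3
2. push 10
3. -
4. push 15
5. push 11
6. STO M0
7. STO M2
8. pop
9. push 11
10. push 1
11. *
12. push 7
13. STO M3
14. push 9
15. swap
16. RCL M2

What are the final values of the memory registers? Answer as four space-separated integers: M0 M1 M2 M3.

Answer: 11 0 15 7

Derivation:
After op 1 (RCL M3): stack=[0] mem=[0,0,0,0]
After op 2 (push 10): stack=[0,10] mem=[0,0,0,0]
After op 3 (-): stack=[-10] mem=[0,0,0,0]
After op 4 (push 15): stack=[-10,15] mem=[0,0,0,0]
After op 5 (push 11): stack=[-10,15,11] mem=[0,0,0,0]
After op 6 (STO M0): stack=[-10,15] mem=[11,0,0,0]
After op 7 (STO M2): stack=[-10] mem=[11,0,15,0]
After op 8 (pop): stack=[empty] mem=[11,0,15,0]
After op 9 (push 11): stack=[11] mem=[11,0,15,0]
After op 10 (push 1): stack=[11,1] mem=[11,0,15,0]
After op 11 (*): stack=[11] mem=[11,0,15,0]
After op 12 (push 7): stack=[11,7] mem=[11,0,15,0]
After op 13 (STO M3): stack=[11] mem=[11,0,15,7]
After op 14 (push 9): stack=[11,9] mem=[11,0,15,7]
After op 15 (swap): stack=[9,11] mem=[11,0,15,7]
After op 16 (RCL M2): stack=[9,11,15] mem=[11,0,15,7]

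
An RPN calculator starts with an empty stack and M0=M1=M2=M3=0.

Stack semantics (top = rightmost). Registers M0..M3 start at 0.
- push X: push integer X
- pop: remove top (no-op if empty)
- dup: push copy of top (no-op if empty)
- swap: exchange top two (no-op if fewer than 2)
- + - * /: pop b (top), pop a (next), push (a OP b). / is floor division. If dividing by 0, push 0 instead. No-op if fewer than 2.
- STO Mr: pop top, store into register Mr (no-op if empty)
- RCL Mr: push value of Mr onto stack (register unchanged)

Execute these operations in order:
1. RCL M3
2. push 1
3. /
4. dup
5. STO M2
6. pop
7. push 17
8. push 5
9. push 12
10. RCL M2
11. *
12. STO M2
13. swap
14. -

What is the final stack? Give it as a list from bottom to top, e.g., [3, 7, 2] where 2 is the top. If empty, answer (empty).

After op 1 (RCL M3): stack=[0] mem=[0,0,0,0]
After op 2 (push 1): stack=[0,1] mem=[0,0,0,0]
After op 3 (/): stack=[0] mem=[0,0,0,0]
After op 4 (dup): stack=[0,0] mem=[0,0,0,0]
After op 5 (STO M2): stack=[0] mem=[0,0,0,0]
After op 6 (pop): stack=[empty] mem=[0,0,0,0]
After op 7 (push 17): stack=[17] mem=[0,0,0,0]
After op 8 (push 5): stack=[17,5] mem=[0,0,0,0]
After op 9 (push 12): stack=[17,5,12] mem=[0,0,0,0]
After op 10 (RCL M2): stack=[17,5,12,0] mem=[0,0,0,0]
After op 11 (*): stack=[17,5,0] mem=[0,0,0,0]
After op 12 (STO M2): stack=[17,5] mem=[0,0,0,0]
After op 13 (swap): stack=[5,17] mem=[0,0,0,0]
After op 14 (-): stack=[-12] mem=[0,0,0,0]

Answer: [-12]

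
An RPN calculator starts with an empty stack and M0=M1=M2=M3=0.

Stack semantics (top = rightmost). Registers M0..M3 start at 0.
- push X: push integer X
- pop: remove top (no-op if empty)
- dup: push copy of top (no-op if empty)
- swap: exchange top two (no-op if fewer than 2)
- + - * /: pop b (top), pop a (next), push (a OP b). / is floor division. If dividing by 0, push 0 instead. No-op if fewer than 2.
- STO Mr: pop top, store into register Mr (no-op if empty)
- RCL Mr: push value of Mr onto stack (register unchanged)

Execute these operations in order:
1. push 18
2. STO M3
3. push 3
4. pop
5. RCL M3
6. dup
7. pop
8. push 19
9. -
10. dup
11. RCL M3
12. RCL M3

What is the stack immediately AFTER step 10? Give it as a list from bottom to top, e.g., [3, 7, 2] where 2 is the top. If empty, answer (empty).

After op 1 (push 18): stack=[18] mem=[0,0,0,0]
After op 2 (STO M3): stack=[empty] mem=[0,0,0,18]
After op 3 (push 3): stack=[3] mem=[0,0,0,18]
After op 4 (pop): stack=[empty] mem=[0,0,0,18]
After op 5 (RCL M3): stack=[18] mem=[0,0,0,18]
After op 6 (dup): stack=[18,18] mem=[0,0,0,18]
After op 7 (pop): stack=[18] mem=[0,0,0,18]
After op 8 (push 19): stack=[18,19] mem=[0,0,0,18]
After op 9 (-): stack=[-1] mem=[0,0,0,18]
After op 10 (dup): stack=[-1,-1] mem=[0,0,0,18]

[-1, -1]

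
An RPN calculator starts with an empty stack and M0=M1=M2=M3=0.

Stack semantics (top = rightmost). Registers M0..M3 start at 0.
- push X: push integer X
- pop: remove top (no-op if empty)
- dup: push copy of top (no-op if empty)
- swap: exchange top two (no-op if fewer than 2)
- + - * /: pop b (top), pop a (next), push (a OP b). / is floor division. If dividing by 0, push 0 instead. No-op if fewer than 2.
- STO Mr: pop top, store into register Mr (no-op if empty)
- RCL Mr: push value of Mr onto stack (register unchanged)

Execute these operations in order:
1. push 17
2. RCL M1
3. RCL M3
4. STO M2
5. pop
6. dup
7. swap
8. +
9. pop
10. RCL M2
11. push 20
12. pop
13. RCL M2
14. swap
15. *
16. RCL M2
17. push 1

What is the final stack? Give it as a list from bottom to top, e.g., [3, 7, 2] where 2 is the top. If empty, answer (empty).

After op 1 (push 17): stack=[17] mem=[0,0,0,0]
After op 2 (RCL M1): stack=[17,0] mem=[0,0,0,0]
After op 3 (RCL M3): stack=[17,0,0] mem=[0,0,0,0]
After op 4 (STO M2): stack=[17,0] mem=[0,0,0,0]
After op 5 (pop): stack=[17] mem=[0,0,0,0]
After op 6 (dup): stack=[17,17] mem=[0,0,0,0]
After op 7 (swap): stack=[17,17] mem=[0,0,0,0]
After op 8 (+): stack=[34] mem=[0,0,0,0]
After op 9 (pop): stack=[empty] mem=[0,0,0,0]
After op 10 (RCL M2): stack=[0] mem=[0,0,0,0]
After op 11 (push 20): stack=[0,20] mem=[0,0,0,0]
After op 12 (pop): stack=[0] mem=[0,0,0,0]
After op 13 (RCL M2): stack=[0,0] mem=[0,0,0,0]
After op 14 (swap): stack=[0,0] mem=[0,0,0,0]
After op 15 (*): stack=[0] mem=[0,0,0,0]
After op 16 (RCL M2): stack=[0,0] mem=[0,0,0,0]
After op 17 (push 1): stack=[0,0,1] mem=[0,0,0,0]

Answer: [0, 0, 1]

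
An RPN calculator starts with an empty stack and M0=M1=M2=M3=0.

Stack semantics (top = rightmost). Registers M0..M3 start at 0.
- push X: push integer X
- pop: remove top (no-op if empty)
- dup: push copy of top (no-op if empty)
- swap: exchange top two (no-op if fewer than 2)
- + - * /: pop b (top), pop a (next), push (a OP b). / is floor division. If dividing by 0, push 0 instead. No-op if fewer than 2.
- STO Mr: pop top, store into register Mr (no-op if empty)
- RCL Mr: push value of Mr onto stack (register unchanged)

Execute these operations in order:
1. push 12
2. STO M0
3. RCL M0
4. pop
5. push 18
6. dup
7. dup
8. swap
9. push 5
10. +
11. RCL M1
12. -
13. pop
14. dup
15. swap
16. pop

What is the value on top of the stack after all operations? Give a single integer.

After op 1 (push 12): stack=[12] mem=[0,0,0,0]
After op 2 (STO M0): stack=[empty] mem=[12,0,0,0]
After op 3 (RCL M0): stack=[12] mem=[12,0,0,0]
After op 4 (pop): stack=[empty] mem=[12,0,0,0]
After op 5 (push 18): stack=[18] mem=[12,0,0,0]
After op 6 (dup): stack=[18,18] mem=[12,0,0,0]
After op 7 (dup): stack=[18,18,18] mem=[12,0,0,0]
After op 8 (swap): stack=[18,18,18] mem=[12,0,0,0]
After op 9 (push 5): stack=[18,18,18,5] mem=[12,0,0,0]
After op 10 (+): stack=[18,18,23] mem=[12,0,0,0]
After op 11 (RCL M1): stack=[18,18,23,0] mem=[12,0,0,0]
After op 12 (-): stack=[18,18,23] mem=[12,0,0,0]
After op 13 (pop): stack=[18,18] mem=[12,0,0,0]
After op 14 (dup): stack=[18,18,18] mem=[12,0,0,0]
After op 15 (swap): stack=[18,18,18] mem=[12,0,0,0]
After op 16 (pop): stack=[18,18] mem=[12,0,0,0]

Answer: 18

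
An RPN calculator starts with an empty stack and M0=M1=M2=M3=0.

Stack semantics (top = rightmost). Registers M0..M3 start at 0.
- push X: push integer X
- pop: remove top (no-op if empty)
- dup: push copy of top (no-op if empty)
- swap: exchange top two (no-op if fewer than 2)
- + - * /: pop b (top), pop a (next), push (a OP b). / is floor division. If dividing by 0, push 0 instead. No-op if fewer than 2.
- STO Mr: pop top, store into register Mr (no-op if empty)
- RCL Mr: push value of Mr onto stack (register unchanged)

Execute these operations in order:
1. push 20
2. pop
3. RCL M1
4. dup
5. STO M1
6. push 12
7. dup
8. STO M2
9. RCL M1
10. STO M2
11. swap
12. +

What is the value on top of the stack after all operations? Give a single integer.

Answer: 12

Derivation:
After op 1 (push 20): stack=[20] mem=[0,0,0,0]
After op 2 (pop): stack=[empty] mem=[0,0,0,0]
After op 3 (RCL M1): stack=[0] mem=[0,0,0,0]
After op 4 (dup): stack=[0,0] mem=[0,0,0,0]
After op 5 (STO M1): stack=[0] mem=[0,0,0,0]
After op 6 (push 12): stack=[0,12] mem=[0,0,0,0]
After op 7 (dup): stack=[0,12,12] mem=[0,0,0,0]
After op 8 (STO M2): stack=[0,12] mem=[0,0,12,0]
After op 9 (RCL M1): stack=[0,12,0] mem=[0,0,12,0]
After op 10 (STO M2): stack=[0,12] mem=[0,0,0,0]
After op 11 (swap): stack=[12,0] mem=[0,0,0,0]
After op 12 (+): stack=[12] mem=[0,0,0,0]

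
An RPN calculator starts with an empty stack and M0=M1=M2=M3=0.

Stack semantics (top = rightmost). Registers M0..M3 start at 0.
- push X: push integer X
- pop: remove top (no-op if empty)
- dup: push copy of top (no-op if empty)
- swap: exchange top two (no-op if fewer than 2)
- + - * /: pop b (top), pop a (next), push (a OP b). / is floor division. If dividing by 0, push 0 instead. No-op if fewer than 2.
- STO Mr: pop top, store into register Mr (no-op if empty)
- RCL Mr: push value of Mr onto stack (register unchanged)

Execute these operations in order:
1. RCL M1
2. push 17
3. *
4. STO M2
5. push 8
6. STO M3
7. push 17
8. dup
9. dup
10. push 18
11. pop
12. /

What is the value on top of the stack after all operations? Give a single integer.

Answer: 1

Derivation:
After op 1 (RCL M1): stack=[0] mem=[0,0,0,0]
After op 2 (push 17): stack=[0,17] mem=[0,0,0,0]
After op 3 (*): stack=[0] mem=[0,0,0,0]
After op 4 (STO M2): stack=[empty] mem=[0,0,0,0]
After op 5 (push 8): stack=[8] mem=[0,0,0,0]
After op 6 (STO M3): stack=[empty] mem=[0,0,0,8]
After op 7 (push 17): stack=[17] mem=[0,0,0,8]
After op 8 (dup): stack=[17,17] mem=[0,0,0,8]
After op 9 (dup): stack=[17,17,17] mem=[0,0,0,8]
After op 10 (push 18): stack=[17,17,17,18] mem=[0,0,0,8]
After op 11 (pop): stack=[17,17,17] mem=[0,0,0,8]
After op 12 (/): stack=[17,1] mem=[0,0,0,8]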